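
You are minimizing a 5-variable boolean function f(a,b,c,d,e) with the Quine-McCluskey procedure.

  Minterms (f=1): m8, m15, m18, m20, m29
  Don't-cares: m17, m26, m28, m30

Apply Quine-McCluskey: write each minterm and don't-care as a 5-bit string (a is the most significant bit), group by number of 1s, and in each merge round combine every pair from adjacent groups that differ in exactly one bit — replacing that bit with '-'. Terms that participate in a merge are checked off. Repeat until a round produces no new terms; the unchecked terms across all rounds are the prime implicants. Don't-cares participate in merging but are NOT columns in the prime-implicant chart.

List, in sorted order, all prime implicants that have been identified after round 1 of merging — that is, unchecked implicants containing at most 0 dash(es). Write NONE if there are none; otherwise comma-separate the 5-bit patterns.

01000, 01111, 10001

[col 0] 01000, 01111, 10001, 10010*, 10100*, 11010*, 11100*, 11101*, 11110*
[col 1] 1-010, 1-100, 11-10, 111-0, 1110-
Prime implicants: 01000, 01111, 1-010, 1-100, 10001, 11-10, 111-0, 1110-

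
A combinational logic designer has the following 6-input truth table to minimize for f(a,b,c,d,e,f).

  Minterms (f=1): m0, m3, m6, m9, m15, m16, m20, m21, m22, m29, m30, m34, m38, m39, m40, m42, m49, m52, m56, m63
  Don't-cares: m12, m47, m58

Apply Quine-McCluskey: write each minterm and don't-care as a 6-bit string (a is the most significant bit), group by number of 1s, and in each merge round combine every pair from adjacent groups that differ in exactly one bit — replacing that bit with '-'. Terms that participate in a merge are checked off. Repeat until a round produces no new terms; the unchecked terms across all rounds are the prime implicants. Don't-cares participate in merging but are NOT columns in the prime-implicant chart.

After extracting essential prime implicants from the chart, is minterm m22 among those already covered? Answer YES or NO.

Round 0: 000000✓ 000011 000110✓ 001001 001100 001111✓ 010000✓ 010100✓ 010101✓ 010110✓ 011101✓ 011110✓ 100010✓ 100110✓ 100111✓ 101000✓ 101010✓ 101111✓ 110001 110100✓ 111000✓ 111010✓ 111111✓
Round 1: -00110 -01111 -10100 0-0000 0-0110 01-101 01-110 010-00 0101-0 01010- 1-1000✓ 1-1010✓ 1-1111 10-010 10-111 100-10 10011- 1010-0✓ 1110-0✓
Round 2: 1-10-0
PIs = {-00110, -01111, -10100, 0-0000, 0-0110, 000011, 001001, 001100, 01-101, 01-110, 010-00, 0101-0, 01010-, 1-10-0, 1-1111, 10-010, 10-111, 100-10, 10011-, 110001}
Coverage chart:
  m0: 0-0000 ←essential
  m3: 000011 ←essential
  m6: -00110,0-0110
  m9: 001001 ←essential
  m15: -01111 ←essential
  m16: 0-0000,010-00
  m20: -10100,010-00,0101-0,01010-
  m21: 01-101,01010-
  m22: 0-0110,01-110,0101-0
  m29: 01-101 ←essential
  m30: 01-110 ←essential
  m34: 10-010,100-10
  m38: -00110,100-10,10011-
  m39: 10-111,10011-
  m40: 1-10-0 ←essential
  m42: 1-10-0,10-010
  m49: 110001 ←essential
  m52: -10100 ←essential
  m56: 1-10-0 ←essential
  m63: 1-1111 ←essential
Essential: -01111, -10100, 0-0000, 000011, 001001, 01-101, 01-110, 1-10-0, 1-1111, 110001

YES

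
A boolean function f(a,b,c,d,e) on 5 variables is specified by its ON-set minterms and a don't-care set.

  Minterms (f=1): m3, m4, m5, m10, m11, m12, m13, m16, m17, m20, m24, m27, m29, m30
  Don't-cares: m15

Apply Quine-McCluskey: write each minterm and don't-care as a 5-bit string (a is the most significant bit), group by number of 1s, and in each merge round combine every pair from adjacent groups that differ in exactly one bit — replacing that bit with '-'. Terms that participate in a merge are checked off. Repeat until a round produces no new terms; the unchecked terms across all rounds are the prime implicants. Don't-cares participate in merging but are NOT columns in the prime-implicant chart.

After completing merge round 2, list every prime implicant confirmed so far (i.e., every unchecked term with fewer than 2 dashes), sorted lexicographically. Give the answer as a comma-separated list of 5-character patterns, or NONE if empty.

[col 0] 00011*, 00100*, 00101*, 01010*, 01011*, 01100*, 01101*, 01111*, 10000*, 10001*, 10100*, 11000*, 11011*, 11101*, 11110
[col 1] -0100, -1011, -1101, 0-011, 0-100*, 0-101*, 0010-*, 01-11, 0101-, 011-1, 0110-*, 1-000, 10-00, 1000-
[col 2] 0-10-
Prime implicants: -0100, -1011, -1101, 0-011, 0-10-, 01-11, 0101-, 011-1, 1-000, 10-00, 1000-, 11110

-0100, -1011, -1101, 0-011, 01-11, 0101-, 011-1, 1-000, 10-00, 1000-, 11110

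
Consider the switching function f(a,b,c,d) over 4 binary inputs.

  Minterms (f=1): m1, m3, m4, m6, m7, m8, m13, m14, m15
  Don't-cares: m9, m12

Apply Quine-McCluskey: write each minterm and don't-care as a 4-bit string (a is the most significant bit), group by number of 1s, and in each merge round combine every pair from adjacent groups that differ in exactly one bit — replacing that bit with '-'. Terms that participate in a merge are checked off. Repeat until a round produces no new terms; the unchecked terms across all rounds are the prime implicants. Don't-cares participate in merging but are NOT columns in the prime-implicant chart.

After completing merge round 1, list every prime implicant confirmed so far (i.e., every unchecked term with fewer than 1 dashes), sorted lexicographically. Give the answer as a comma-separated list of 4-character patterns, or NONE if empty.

size-2^0 implicants → 0001(✓)  0011(✓)  0100(✓)  0110(✓)  0111(✓)  1000(✓)  1001(✓)  1100(✓)  1101(✓)  1110(✓)  1111(✓)
size-2^1 implicants → -001  -100(✓)  -110(✓)  -111(✓)  0-11  00-1  01-0(✓)  011-(✓)  1-00(✓)  1-01(✓)  100-(✓)  11-0(✓)  11-1(✓)  110-(✓)  111-(✓)
size-2^2 implicants → -1-0  -11-  1-0-  11--
Unchecked terms (primes): -001, -1-0, -11-, 0-11, 00-1, 1-0-, 11--

NONE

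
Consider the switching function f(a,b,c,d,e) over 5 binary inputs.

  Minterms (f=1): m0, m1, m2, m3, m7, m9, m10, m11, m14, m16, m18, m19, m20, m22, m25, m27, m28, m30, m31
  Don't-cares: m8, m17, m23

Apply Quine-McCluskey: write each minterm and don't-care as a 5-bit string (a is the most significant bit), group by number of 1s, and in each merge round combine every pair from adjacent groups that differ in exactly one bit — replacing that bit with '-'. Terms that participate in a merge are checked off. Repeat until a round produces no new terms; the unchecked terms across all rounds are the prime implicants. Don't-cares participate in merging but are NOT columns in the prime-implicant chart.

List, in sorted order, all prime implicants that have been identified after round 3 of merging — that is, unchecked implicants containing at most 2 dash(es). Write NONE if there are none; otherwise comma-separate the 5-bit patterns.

[col 0] 00000*, 00001*, 00010*, 00011*, 00111*, 01000*, 01001*, 01010*, 01011*, 01110*, 10000*, 10001*, 10010*, 10011*, 10100*, 10110*, 10111*, 11001*, 11011*, 11100*, 11110*, 11111*
[col 1] -0000*, -0001*, -0010*, -0011*, -0111*, -1001*, -1011*, -1110, 0-000*, 0-001*, 0-010*, 0-011*, 00-11*, 000-0*, 000-1*, 0000-*, 0001-*, 01-10, 010-0*, 010-1*, 0100-*, 0101-*, 1-001*, 1-011*, 1-100*, 1-110*, 1-111*, 10-00*, 10-10*, 10-11*, 100-0*, 100-1*, 1000-*, 1001-*, 101-0*, 1011-*, 11-11*, 110-1*, 111-0*, 1111-*
[col 2] --001*, --011*, -0-11, -00-0*, -00-1*, -000-*, -001-*, -10-1*, 0-0-0*, 0-0-1*, 0-00-*, 0-01-*, 000--*, 010--*, 1--11, 1-0-1*, 1-1-0, 1-11-, 10--0, 10-1-, 100--*
[col 3] --0-1, -00--, 0-0--
Prime implicants: --0-1, -0-11, -00--, -1110, 0-0--, 01-10, 1--11, 1-1-0, 1-11-, 10--0, 10-1-

-0-11, -1110, 01-10, 1--11, 1-1-0, 1-11-, 10--0, 10-1-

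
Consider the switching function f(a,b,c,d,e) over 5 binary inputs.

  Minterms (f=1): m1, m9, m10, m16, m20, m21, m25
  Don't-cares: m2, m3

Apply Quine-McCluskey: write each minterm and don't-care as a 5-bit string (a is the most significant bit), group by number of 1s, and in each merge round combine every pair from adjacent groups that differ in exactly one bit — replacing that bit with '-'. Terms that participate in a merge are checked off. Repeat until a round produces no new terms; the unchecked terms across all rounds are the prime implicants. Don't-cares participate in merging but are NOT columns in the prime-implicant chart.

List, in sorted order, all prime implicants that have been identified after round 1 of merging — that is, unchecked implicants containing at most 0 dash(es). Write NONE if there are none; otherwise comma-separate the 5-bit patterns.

size-2^0 implicants → 00001(✓)  00010(✓)  00011(✓)  01001(✓)  01010(✓)  10000(✓)  10100(✓)  10101(✓)  11001(✓)
size-2^1 implicants → -1001  0-001  0-010  000-1  0001-  10-00  1010-
Unchecked terms (primes): -1001, 0-001, 0-010, 000-1, 0001-, 10-00, 1010-

NONE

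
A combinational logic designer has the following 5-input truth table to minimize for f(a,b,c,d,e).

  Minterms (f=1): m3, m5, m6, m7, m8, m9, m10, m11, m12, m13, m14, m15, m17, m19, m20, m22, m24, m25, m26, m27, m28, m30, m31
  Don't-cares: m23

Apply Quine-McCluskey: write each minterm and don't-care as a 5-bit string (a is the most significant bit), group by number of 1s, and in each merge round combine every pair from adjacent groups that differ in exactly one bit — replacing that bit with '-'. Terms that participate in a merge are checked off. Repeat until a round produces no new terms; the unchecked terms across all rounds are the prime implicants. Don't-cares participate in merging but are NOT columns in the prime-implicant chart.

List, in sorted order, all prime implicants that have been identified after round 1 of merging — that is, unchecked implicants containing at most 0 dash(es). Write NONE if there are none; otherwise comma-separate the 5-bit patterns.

Round 0: 00011✓ 00101✓ 00110✓ 00111✓ 01000✓ 01001✓ 01010✓ 01011✓ 01100✓ 01101✓ 01110✓ 01111✓ 10001✓ 10011✓ 10100✓ 10110✓ 10111✓ 11000✓ 11001✓ 11010✓ 11011✓ 11100✓ 11110✓ 11111✓
Round 1: -0011✓ -0110✓ -0111✓ -1000✓ -1001✓ -1010✓ -1011✓ -1100✓ -1110✓ -1111✓ 0-011✓ 0-101✓ 0-110✓ 0-111✓ 00-11✓ 001-1✓ 0011-✓ 01-00✓ 01-01✓ 01-10✓ 01-11✓ 010-0✓ 010-1✓ 0100-✓ 0101-✓ 011-0✓ 011-1✓ 0110-✓ 0111-✓ 1-001✓ 1-011✓ 1-100✓ 1-110✓ 1-111✓ 10-11✓ 100-1✓ 101-0✓ 1011-✓ 11-00✓ 11-10✓ 11-11✓ 110-0✓ 110-1✓ 1100-✓ 1101-✓ 111-0✓ 1111-✓
Round 2: --011✓ --110✓ --111✓ -0-11✓ -011-✓ -1-00✓ -1-10✓ -1-11✓ -10-0✓ -10-1✓ -100-✓ -101-✓ -11-0✓ -111-✓ 0--11✓ 0-1-1 0-11-✓ 01--0✓ 01--1✓ 01-0-✓ 01-1-✓ 010--✓ 011--✓ 1--11✓ 1-0-1 1-1-0 1-11-✓ 11--0✓ 11-1-✓ 110--✓
Round 3: ---11 --11- -1--0 -1-1- -10-- 01---
PIs = {---11, --11-, -1--0, -1-1-, -10--, 0-1-1, 01---, 1-0-1, 1-1-0}

NONE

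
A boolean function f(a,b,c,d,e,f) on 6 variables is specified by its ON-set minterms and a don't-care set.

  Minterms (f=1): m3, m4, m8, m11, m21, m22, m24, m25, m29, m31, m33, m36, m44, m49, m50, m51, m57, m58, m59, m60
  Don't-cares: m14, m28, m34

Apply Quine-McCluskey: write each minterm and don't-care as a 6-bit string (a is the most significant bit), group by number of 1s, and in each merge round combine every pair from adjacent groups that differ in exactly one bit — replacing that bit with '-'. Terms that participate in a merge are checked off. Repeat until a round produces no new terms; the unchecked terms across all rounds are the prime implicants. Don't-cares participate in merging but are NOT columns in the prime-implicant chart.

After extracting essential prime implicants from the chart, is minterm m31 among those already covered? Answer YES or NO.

Round 0: 000011✓ 000100✓ 001000✓ 001011✓ 001110 010101✓ 010110 011000✓ 011001✓ 011100✓ 011101✓ 011111✓ 100001✓ 100010✓ 100100✓ 101100✓ 110001✓ 110010✓ 110011✓ 111001✓ 111010✓ 111011✓ 111100✓
Round 1: -00100 -11001 -11100 0-1000 00-011 01-101 011-00✓ 011-01✓ 01100-✓ 0111-1 01110-✓ 1-0001 1-0010 1-1100 10-100 11-001✓ 11-010✓ 11-011✓ 1100-1✓ 11001-✓ 1110-1✓ 11101-✓
Round 2: 011-0- 11-0-1 11-01-
PIs = {-00100, -11001, -11100, 0-1000, 00-011, 001110, 01-101, 010110, 011-0-, 0111-1, 1-0001, 1-0010, 1-1100, 10-100, 11-0-1, 11-01-}
Coverage chart:
  m3: 00-011 ←essential
  m4: -00100 ←essential
  m8: 0-1000 ←essential
  m11: 00-011 ←essential
  m21: 01-101 ←essential
  m22: 010110 ←essential
  m24: 0-1000,011-0-
  m25: -11001,011-0-
  m29: 01-101,011-0-,0111-1
  m31: 0111-1 ←essential
  m33: 1-0001 ←essential
  m36: -00100,10-100
  m44: 1-1100,10-100
  m49: 1-0001,11-0-1
  m50: 1-0010,11-01-
  m51: 11-0-1,11-01-
  m57: -11001,11-0-1
  m58: 11-01- ←essential
  m59: 11-0-1,11-01-
  m60: -11100,1-1100
Essential: -00100, 0-1000, 00-011, 01-101, 010110, 0111-1, 1-0001, 11-01-

YES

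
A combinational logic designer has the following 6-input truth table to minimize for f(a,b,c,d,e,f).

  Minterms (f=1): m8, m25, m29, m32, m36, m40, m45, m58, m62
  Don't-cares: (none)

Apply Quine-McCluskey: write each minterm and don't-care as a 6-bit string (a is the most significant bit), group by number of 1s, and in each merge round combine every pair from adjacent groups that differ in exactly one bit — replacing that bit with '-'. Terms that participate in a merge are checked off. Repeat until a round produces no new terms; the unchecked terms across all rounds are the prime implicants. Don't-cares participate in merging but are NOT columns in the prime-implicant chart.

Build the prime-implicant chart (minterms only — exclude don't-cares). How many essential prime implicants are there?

5

Round 0: 001000✓ 011001✓ 011101✓ 100000✓ 100100✓ 101000✓ 101101 111010✓ 111110✓
Round 1: -01000 011-01 10-000 100-00 111-10
PIs = {-01000, 011-01, 10-000, 100-00, 101101, 111-10}
Coverage chart:
  m8: -01000 ←essential
  m25: 011-01 ←essential
  m29: 011-01 ←essential
  m32: 10-000,100-00
  m36: 100-00 ←essential
  m40: -01000,10-000
  m45: 101101 ←essential
  m58: 111-10 ←essential
  m62: 111-10 ←essential
Essential: -01000, 011-01, 100-00, 101101, 111-10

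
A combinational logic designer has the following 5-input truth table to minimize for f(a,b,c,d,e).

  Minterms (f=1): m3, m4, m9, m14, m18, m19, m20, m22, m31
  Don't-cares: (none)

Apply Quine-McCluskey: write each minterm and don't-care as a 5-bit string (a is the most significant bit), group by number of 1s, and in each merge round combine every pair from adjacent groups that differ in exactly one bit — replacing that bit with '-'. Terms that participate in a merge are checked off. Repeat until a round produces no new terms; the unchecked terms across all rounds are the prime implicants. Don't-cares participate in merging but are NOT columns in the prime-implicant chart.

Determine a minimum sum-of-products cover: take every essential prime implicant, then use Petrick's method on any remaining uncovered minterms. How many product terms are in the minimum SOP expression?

size-2^0 implicants → 00011(✓)  00100(✓)  01001  01110  10010(✓)  10011(✓)  10100(✓)  10110(✓)  11111
size-2^1 implicants → -0011  -0100  10-10  1001-  101-0
Unchecked terms (primes): -0011, -0100, 01001, 01110, 10-10, 1001-, 101-0, 11111
Minterm coverage:
  m3 ⊆ -0011 [E]
  m4 ⊆ -0100 [E]
  m9 ⊆ 01001 [E]
  m14 ⊆ 01110 [E]
  m18 ⊆ 10-10,1001-
  m19 ⊆ -0011,1001-
  m20 ⊆ -0100,101-0
  m22 ⊆ 10-10,101-0
  m31 ⊆ 11111 [E]
E = {-0011, -0100, 01001, 01110, 11111}
Petrick residual → 10-10
Cover = b'c'de + b'cd'e' + a'bc'd'e + a'bcde' + ab'de' + abcde  |cover|=6

6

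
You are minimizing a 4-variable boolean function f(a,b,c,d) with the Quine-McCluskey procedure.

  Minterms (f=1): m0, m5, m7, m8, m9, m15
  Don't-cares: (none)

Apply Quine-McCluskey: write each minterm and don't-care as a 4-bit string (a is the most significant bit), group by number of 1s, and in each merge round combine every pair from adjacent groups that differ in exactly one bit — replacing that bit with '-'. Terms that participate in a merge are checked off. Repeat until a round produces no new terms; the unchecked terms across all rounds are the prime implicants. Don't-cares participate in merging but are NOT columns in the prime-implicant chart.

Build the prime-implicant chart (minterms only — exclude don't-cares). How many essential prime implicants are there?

4

Round 0: 0000✓ 0101✓ 0111✓ 1000✓ 1001✓ 1111✓
Round 1: -000 -111 01-1 100-
PIs = {-000, -111, 01-1, 100-}
Coverage chart:
  m0: -000 ←essential
  m5: 01-1 ←essential
  m7: -111,01-1
  m8: -000,100-
  m9: 100- ←essential
  m15: -111 ←essential
Essential: -000, -111, 01-1, 100-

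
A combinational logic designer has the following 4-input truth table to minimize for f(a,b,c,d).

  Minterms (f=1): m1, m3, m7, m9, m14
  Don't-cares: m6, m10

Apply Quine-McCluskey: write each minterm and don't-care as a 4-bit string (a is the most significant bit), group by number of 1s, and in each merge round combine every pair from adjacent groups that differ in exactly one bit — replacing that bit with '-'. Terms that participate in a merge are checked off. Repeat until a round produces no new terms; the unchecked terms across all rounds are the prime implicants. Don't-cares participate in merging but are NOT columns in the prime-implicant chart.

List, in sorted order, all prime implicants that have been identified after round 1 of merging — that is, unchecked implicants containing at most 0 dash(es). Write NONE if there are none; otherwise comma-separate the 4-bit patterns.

NONE

Round 0: 0001✓ 0011✓ 0110✓ 0111✓ 1001✓ 1010✓ 1110✓
Round 1: -001 -110 0-11 00-1 011- 1-10
PIs = {-001, -110, 0-11, 00-1, 011-, 1-10}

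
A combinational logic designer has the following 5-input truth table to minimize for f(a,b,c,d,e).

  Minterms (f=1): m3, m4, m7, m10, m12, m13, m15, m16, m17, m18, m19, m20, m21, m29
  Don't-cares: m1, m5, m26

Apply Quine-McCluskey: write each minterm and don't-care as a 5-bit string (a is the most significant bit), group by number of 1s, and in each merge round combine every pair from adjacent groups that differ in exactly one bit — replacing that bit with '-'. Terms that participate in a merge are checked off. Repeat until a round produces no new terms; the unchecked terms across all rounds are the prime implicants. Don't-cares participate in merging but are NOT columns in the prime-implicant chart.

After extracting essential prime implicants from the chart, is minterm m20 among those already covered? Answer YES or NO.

[col 0] 00001*, 00011*, 00100*, 00101*, 00111*, 01010*, 01100*, 01101*, 01111*, 10000*, 10001*, 10010*, 10011*, 10100*, 10101*, 11010*, 11101*
[col 1] -0001*, -0011*, -0100*, -0101*, -1010, -1101*, 0-100*, 0-101*, 0-111*, 00-01*, 00-11*, 000-1*, 001-1*, 0010-*, 011-1*, 0110-*, 1-010, 1-101*, 10-00*, 10-01*, 100-0*, 100-1*, 1000-*, 1001-*, 1010-*
[col 2] --101, -0-01, -00-1, -010-, 0-1-1, 0-10-, 00--1, 10-0-, 100--
Prime implicants: --101, -0-01, -00-1, -010-, -1010, 0-1-1, 0-10-, 00--1, 1-010, 10-0-, 100--
PI chart (minterm → PIs covering it):
  3 | -00-1,00--1
  4 | -010-,0-10-
  7 | 0-1-1,00--1
  10 | -1010  (sole → essential)
  12 | 0-10-  (sole → essential)
  13 | --101,0-1-1,0-10-
  15 | 0-1-1  (sole → essential)
  16 | 10-0-,100--
  17 | -0-01,-00-1,10-0-,100--
  18 | 1-010,100--
  19 | -00-1,100--
  20 | -010-,10-0-
  21 | --101,-0-01,-010-,10-0-
  29 | --101  (sole → essential)
Essential prime implicants: --101, -1010, 0-1-1, 0-10-

NO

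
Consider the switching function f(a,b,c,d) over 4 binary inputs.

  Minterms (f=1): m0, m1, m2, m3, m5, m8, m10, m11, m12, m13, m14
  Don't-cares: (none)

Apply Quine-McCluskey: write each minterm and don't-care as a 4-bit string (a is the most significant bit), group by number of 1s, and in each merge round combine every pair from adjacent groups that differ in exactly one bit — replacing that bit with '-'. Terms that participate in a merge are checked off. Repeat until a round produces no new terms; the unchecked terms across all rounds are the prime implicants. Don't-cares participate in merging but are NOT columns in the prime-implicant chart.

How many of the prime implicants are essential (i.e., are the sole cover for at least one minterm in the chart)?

[col 0] 0000*, 0001*, 0010*, 0011*, 0101*, 1000*, 1010*, 1011*, 1100*, 1101*, 1110*
[col 1] -000*, -010*, -011*, -101, 0-01, 00-0*, 00-1*, 000-*, 001-*, 1-00*, 1-10*, 10-0*, 101-*, 11-0*, 110-
[col 2] -0-0, -01-, 00--, 1--0
Prime implicants: -0-0, -01-, -101, 0-01, 00--, 1--0, 110-
PI chart (minterm → PIs covering it):
  0 | -0-0,00--
  1 | 0-01,00--
  2 | -0-0,-01-,00--
  3 | -01-,00--
  5 | -101,0-01
  8 | -0-0,1--0
  10 | -0-0,-01-,1--0
  11 | -01-  (sole → essential)
  12 | 1--0,110-
  13 | -101,110-
  14 | 1--0  (sole → essential)
Essential prime implicants: -01-, 1--0

2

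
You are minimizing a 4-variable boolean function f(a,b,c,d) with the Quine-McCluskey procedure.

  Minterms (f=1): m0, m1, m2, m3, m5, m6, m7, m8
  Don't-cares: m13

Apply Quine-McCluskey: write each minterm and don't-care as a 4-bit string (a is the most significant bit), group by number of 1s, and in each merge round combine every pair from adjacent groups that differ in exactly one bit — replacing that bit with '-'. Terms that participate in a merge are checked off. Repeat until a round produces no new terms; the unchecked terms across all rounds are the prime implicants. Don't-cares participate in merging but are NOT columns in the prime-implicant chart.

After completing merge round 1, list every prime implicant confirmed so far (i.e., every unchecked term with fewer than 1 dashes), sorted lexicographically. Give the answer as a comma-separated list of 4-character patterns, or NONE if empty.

NONE

size-2^0 implicants → 0000(✓)  0001(✓)  0010(✓)  0011(✓)  0101(✓)  0110(✓)  0111(✓)  1000(✓)  1101(✓)
size-2^1 implicants → -000  -101  0-01(✓)  0-10(✓)  0-11(✓)  00-0(✓)  00-1(✓)  000-(✓)  001-(✓)  01-1(✓)  011-(✓)
size-2^2 implicants → 0--1  0-1-  00--
Unchecked terms (primes): -000, -101, 0--1, 0-1-, 00--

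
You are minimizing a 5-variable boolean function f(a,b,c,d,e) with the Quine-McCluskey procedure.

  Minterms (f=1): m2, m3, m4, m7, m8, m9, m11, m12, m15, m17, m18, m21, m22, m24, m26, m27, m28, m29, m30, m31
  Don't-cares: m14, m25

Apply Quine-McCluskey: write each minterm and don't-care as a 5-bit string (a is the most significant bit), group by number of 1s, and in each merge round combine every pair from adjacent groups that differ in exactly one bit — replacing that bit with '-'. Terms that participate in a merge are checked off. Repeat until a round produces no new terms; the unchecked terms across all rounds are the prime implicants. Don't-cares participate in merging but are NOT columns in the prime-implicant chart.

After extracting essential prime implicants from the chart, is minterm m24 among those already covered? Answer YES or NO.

NO

[col 0] 00010*, 00011*, 00100*, 00111*, 01000*, 01001*, 01011*, 01100*, 01110*, 01111*, 10001*, 10010*, 10101*, 10110*, 11000*, 11001*, 11010*, 11011*, 11100*, 11101*, 11110*, 11111*
[col 1] -0010, -1000*, -1001*, -1011*, -1100*, -1110*, -1111*, 0-011*, 0-100, 0-111*, 00-11*, 0001-, 01-00*, 01-11*, 010-1*, 0100-*, 011-0*, 0111-*, 1-001*, 1-010*, 1-101*, 1-110*, 10-01*, 10-10*, 11-00*, 11-01*, 11-10*, 11-11*, 110-0*, 110-1*, 1100-*, 1101-*, 111-0*, 111-1*, 1110-*, 1111-*
[col 2] -1-00, -1-11, -10-1, -100-, -11-0, -111-, 0--11, 1--01, 1--10, 11--0*, 11--1*, 11-0-*, 11-1-*, 110--*, 111--*
[col 3] 11---
Prime implicants: -0010, -1-00, -1-11, -10-1, -100-, -11-0, -111-, 0--11, 0-100, 0001-, 1--01, 1--10, 11---
PI chart (minterm → PIs covering it):
  2 | -0010,0001-
  3 | 0--11,0001-
  4 | 0-100  (sole → essential)
  7 | 0--11  (sole → essential)
  8 | -1-00,-100-
  9 | -10-1,-100-
  11 | -1-11,-10-1,0--11
  12 | -1-00,-11-0,0-100
  15 | -1-11,-111-,0--11
  17 | 1--01  (sole → essential)
  18 | -0010,1--10
  21 | 1--01  (sole → essential)
  22 | 1--10  (sole → essential)
  24 | -1-00,-100-,11---
  26 | 1--10,11---
  27 | -1-11,-10-1,11---
  28 | -1-00,-11-0,11---
  29 | 1--01,11---
  30 | -11-0,-111-,1--10,11---
  31 | -1-11,-111-,11---
Essential prime implicants: 0--11, 0-100, 1--01, 1--10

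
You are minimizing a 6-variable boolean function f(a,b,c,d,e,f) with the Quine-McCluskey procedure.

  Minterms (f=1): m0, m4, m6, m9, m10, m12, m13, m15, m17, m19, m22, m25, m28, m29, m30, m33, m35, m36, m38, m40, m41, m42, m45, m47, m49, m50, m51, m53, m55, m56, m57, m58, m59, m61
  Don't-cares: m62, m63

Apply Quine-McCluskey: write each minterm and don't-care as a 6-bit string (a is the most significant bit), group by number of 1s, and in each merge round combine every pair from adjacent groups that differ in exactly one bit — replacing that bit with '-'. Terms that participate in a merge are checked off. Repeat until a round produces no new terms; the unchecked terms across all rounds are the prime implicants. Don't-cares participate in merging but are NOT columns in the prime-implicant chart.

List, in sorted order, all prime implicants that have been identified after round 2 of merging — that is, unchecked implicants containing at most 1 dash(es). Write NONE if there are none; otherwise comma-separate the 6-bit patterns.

size-2^0 implicants → 000000(✓)  000100(✓)  000110(✓)  001001(✓)  001010(✓)  001100(✓)  001101(✓)  001111(✓)  010001(✓)  010011(✓)  010110(✓)  011001(✓)  011100(✓)  011101(✓)  011110(✓)  100001(✓)  100011(✓)  100100(✓)  100110(✓)  101000(✓)  101001(✓)  101010(✓)  101101(✓)  101111(✓)  110001(✓)  110010(✓)  110011(✓)  110101(✓)  110111(✓)  111000(✓)  111001(✓)  111010(✓)  111011(✓)  111101(✓)  111110(✓)  111111(✓)
size-2^1 implicants → -00100(✓)  -00110(✓)  -01001(✓)  -01010  -01101(✓)  -01111(✓)  -10001(✓)  -10011(✓)  -11001(✓)  -11101(✓)  -11110  0-0110  0-1001(✓)  0-1100(✓)  0-1101(✓)  00-100  000-00  0001-0(✓)  001-01(✓)  0011-1(✓)  00110-(✓)  01-001(✓)  01-110  0100-1(✓)  011-01(✓)  0111-0  01110-(✓)  1-0001(✓)  1-0011(✓)  1-1000(✓)  1-1001(✓)  1-1010(✓)  1-1101(✓)  1-1111(✓)  10-001(✓)  1000-1(✓)  1001-0(✓)  101-01(✓)  1010-0(✓)  10100-(✓)  1011-1(✓)  11-001(✓)  11-010(✓)  11-011(✓)  11-101(✓)  11-111(✓)  110-01(✓)  110-11(✓)  1100-1(✓)  11001-(✓)  1101-1(✓)  111-01(✓)  111-10(✓)  111-11(✓)  1110-0(✓)  1110-1(✓)  11100-(✓)  11101-(✓)  1111-1(✓)  11111-(✓)
size-2^2 implicants → --1001(✓)  --1101(✓)  -001-0  -01-01(✓)  -011-1  -1-001  -100-1  -11-01(✓)  0-1-01(✓)  0-110-  1--001  1-00-1  1-1-01(✓)  1-10-0  1-100-  1-11-1  11--01(✓)  11--11(✓)  11-0-1(✓)  11-01-  11-1-1(✓)  110--1(✓)  111--1(✓)  111-1-  1110--
size-2^3 implicants → --1-01  11---1
Unchecked terms (primes): --1-01, -001-0, -01010, -011-1, -1-001, -100-1, -11110, 0-0110, 0-110-, 00-100, 000-00, 01-110, 0111-0, 1--001, 1-00-1, 1-10-0, 1-100-, 1-11-1, 11---1, 11-01-, 111-1-, 1110--

-01010, -11110, 0-0110, 00-100, 000-00, 01-110, 0111-0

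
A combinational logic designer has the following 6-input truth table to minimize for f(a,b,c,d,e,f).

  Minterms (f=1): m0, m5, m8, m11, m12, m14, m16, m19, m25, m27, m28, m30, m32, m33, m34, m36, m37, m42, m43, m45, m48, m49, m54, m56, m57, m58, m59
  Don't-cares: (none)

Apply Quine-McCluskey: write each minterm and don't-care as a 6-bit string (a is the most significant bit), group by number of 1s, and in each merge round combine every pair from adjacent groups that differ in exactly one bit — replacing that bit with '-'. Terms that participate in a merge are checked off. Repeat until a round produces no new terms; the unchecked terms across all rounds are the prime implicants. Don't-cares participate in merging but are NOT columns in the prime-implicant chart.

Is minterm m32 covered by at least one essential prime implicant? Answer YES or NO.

size-2^0 implicants → 000000(✓)  000101(✓)  001000(✓)  001011(✓)  001100(✓)  001110(✓)  010000(✓)  010011(✓)  011001(✓)  011011(✓)  011100(✓)  011110(✓)  100000(✓)  100001(✓)  100010(✓)  100100(✓)  100101(✓)  101010(✓)  101011(✓)  101101(✓)  110000(✓)  110001(✓)  110110  111000(✓)  111001(✓)  111010(✓)  111011(✓)
size-2^1 implicants → -00000(✓)  -00101  -01011(✓)  -10000(✓)  -11001(✓)  -11011(✓)  0-0000(✓)  0-1011(✓)  0-1100(✓)  0-1110(✓)  00-000  001-00  0011-0(✓)  01-011  0110-1(✓)  0111-0(✓)  1-0000(✓)  1-0001(✓)  1-1010(✓)  1-1011(✓)  10-010  10-101  100-00(✓)  100-01(✓)  1000-0  10000-(✓)  10010-(✓)  10101-(✓)  11-000(✓)  11-001(✓)  11000-(✓)  1110-0(✓)  1110-1(✓)  11100-(✓)  11101-(✓)
size-2^2 implicants → --0000  --1011  -110-1  0-11-0  1-000-  1-101-  100-0-  11-00-  1110--
Unchecked terms (primes): --0000, --1011, -00101, -110-1, 0-11-0, 00-000, 001-00, 01-011, 1-000-, 1-101-, 10-010, 10-101, 100-0-, 1000-0, 11-00-, 110110, 1110--
Minterm coverage:
  m0 ⊆ --0000,00-000
  m5 ⊆ -00101 [E]
  m8 ⊆ 00-000,001-00
  m11 ⊆ --1011 [E]
  m12 ⊆ 0-11-0,001-00
  m14 ⊆ 0-11-0 [E]
  m16 ⊆ --0000 [E]
  m19 ⊆ 01-011 [E]
  m25 ⊆ -110-1 [E]
  m27 ⊆ --1011,-110-1,01-011
  m28 ⊆ 0-11-0 [E]
  m30 ⊆ 0-11-0 [E]
  m32 ⊆ --0000,1-000-,100-0-,1000-0
  m33 ⊆ 1-000-,100-0-
  m34 ⊆ 10-010,1000-0
  m36 ⊆ 100-0- [E]
  m37 ⊆ -00101,10-101,100-0-
  m42 ⊆ 1-101-,10-010
  m43 ⊆ --1011,1-101-
  m45 ⊆ 10-101 [E]
  m48 ⊆ --0000,1-000-,11-00-
  m49 ⊆ 1-000-,11-00-
  m54 ⊆ 110110 [E]
  m56 ⊆ 11-00-,1110--
  m57 ⊆ -110-1,11-00-,1110--
  m58 ⊆ 1-101-,1110--
  m59 ⊆ --1011,-110-1,1-101-,1110--
E = {--0000, --1011, -00101, -110-1, 0-11-0, 01-011, 10-101, 100-0-, 110110}

YES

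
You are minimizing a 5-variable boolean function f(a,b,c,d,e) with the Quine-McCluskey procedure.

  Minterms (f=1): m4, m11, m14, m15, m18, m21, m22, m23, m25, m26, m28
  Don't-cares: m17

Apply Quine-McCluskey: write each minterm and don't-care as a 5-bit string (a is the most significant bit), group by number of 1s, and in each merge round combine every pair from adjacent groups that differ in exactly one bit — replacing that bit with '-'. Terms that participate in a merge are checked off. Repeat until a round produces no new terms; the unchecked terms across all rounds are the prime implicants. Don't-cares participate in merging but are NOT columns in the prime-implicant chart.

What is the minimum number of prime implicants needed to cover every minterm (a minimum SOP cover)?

8

size-2^0 implicants → 00100  01011(✓)  01110(✓)  01111(✓)  10001(✓)  10010(✓)  10101(✓)  10110(✓)  10111(✓)  11001(✓)  11010(✓)  11100
size-2^1 implicants → 01-11  0111-  1-001  1-010  10-01  10-10  101-1  1011-
Unchecked terms (primes): 00100, 01-11, 0111-, 1-001, 1-010, 10-01, 10-10, 101-1, 1011-, 11100
Minterm coverage:
  m4 ⊆ 00100 [E]
  m11 ⊆ 01-11 [E]
  m14 ⊆ 0111- [E]
  m15 ⊆ 01-11,0111-
  m18 ⊆ 1-010,10-10
  m21 ⊆ 10-01,101-1
  m22 ⊆ 10-10,1011-
  m23 ⊆ 101-1,1011-
  m25 ⊆ 1-001 [E]
  m26 ⊆ 1-010 [E]
  m28 ⊆ 11100 [E]
E = {00100, 01-11, 0111-, 1-001, 1-010, 11100}
Petrick residual → 10-01, 1011-
Cover = a'b'cd'e' + a'bde + a'bcd + ac'd'e + ac'de' + ab'd'e + ab'cd + abcd'e'  |cover|=8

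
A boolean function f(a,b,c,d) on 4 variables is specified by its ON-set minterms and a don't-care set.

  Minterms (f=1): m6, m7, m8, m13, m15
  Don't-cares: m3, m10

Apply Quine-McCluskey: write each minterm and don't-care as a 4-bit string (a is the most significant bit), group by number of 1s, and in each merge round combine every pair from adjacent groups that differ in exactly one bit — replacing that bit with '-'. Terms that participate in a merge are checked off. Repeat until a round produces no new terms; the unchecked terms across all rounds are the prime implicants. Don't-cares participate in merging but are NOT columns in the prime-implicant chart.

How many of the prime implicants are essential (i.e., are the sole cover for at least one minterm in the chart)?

3

Round 0: 0011✓ 0110✓ 0111✓ 1000✓ 1010✓ 1101✓ 1111✓
Round 1: -111 0-11 011- 10-0 11-1
PIs = {-111, 0-11, 011-, 10-0, 11-1}
Coverage chart:
  m6: 011- ←essential
  m7: -111,0-11,011-
  m8: 10-0 ←essential
  m13: 11-1 ←essential
  m15: -111,11-1
Essential: 011-, 10-0, 11-1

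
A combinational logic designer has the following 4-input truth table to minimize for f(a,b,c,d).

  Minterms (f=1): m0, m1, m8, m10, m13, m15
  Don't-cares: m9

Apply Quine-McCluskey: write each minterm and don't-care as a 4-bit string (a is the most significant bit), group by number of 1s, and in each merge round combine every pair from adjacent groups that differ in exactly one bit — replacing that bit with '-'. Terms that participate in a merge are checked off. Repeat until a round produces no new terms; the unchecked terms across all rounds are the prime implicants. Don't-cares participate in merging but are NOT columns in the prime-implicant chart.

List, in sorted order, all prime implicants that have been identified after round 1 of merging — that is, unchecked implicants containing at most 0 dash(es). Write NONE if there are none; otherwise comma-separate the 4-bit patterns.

NONE

size-2^0 implicants → 0000(✓)  0001(✓)  1000(✓)  1001(✓)  1010(✓)  1101(✓)  1111(✓)
size-2^1 implicants → -000(✓)  -001(✓)  000-(✓)  1-01  10-0  100-(✓)  11-1
size-2^2 implicants → -00-
Unchecked terms (primes): -00-, 1-01, 10-0, 11-1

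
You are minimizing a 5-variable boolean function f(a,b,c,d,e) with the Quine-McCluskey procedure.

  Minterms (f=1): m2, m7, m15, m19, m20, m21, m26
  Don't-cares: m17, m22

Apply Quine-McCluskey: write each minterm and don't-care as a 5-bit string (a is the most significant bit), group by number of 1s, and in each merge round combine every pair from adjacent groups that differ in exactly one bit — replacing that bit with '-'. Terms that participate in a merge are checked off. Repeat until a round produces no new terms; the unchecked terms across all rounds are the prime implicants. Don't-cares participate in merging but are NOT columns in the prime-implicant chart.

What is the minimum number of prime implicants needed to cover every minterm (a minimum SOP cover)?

5

size-2^0 implicants → 00010  00111(✓)  01111(✓)  10001(✓)  10011(✓)  10100(✓)  10101(✓)  10110(✓)  11010
size-2^1 implicants → 0-111  10-01  100-1  101-0  1010-
Unchecked terms (primes): 0-111, 00010, 10-01, 100-1, 101-0, 1010-, 11010
Minterm coverage:
  m2 ⊆ 00010 [E]
  m7 ⊆ 0-111 [E]
  m15 ⊆ 0-111 [E]
  m19 ⊆ 100-1 [E]
  m20 ⊆ 101-0,1010-
  m21 ⊆ 10-01,1010-
  m26 ⊆ 11010 [E]
E = {0-111, 00010, 100-1, 11010}
Petrick residual → 1010-
Cover = a'cde + a'b'c'de' + ab'c'e + ab'cd' + abc'de'  |cover|=5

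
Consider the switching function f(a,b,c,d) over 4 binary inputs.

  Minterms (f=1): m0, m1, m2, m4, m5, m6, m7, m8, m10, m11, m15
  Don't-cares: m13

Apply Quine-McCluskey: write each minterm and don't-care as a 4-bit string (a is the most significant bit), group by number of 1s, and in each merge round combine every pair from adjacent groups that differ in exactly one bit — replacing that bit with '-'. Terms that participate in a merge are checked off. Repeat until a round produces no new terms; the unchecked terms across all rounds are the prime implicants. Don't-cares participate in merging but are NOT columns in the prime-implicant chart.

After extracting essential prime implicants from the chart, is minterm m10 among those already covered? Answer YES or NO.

YES

[col 0] 0000*, 0001*, 0010*, 0100*, 0101*, 0110*, 0111*, 1000*, 1010*, 1011*, 1101*, 1111*
[col 1] -000*, -010*, -101*, -111*, 0-00*, 0-01*, 0-10*, 00-0*, 000-*, 01-0*, 01-1*, 010-*, 011-*, 1-11, 10-0*, 101-, 11-1*
[col 2] -0-0, -1-1, 0--0, 0-0-, 01--
Prime implicants: -0-0, -1-1, 0--0, 0-0-, 01--, 1-11, 101-
PI chart (minterm → PIs covering it):
  0 | -0-0,0--0,0-0-
  1 | 0-0-  (sole → essential)
  2 | -0-0,0--0
  4 | 0--0,0-0-,01--
  5 | -1-1,0-0-,01--
  6 | 0--0,01--
  7 | -1-1,01--
  8 | -0-0  (sole → essential)
  10 | -0-0,101-
  11 | 1-11,101-
  15 | -1-1,1-11
Essential prime implicants: -0-0, 0-0-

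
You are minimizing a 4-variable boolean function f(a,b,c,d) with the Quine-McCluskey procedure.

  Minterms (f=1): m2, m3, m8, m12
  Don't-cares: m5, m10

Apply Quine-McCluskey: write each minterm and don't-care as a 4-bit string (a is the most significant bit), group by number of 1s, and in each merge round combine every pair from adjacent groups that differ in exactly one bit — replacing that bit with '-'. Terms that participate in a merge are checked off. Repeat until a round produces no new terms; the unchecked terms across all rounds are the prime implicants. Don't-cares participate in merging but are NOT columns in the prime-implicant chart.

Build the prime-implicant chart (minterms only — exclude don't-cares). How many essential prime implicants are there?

2

size-2^0 implicants → 0010(✓)  0011(✓)  0101  1000(✓)  1010(✓)  1100(✓)
size-2^1 implicants → -010  001-  1-00  10-0
Unchecked terms (primes): -010, 001-, 0101, 1-00, 10-0
Minterm coverage:
  m2 ⊆ -010,001-
  m3 ⊆ 001- [E]
  m8 ⊆ 1-00,10-0
  m12 ⊆ 1-00 [E]
E = {001-, 1-00}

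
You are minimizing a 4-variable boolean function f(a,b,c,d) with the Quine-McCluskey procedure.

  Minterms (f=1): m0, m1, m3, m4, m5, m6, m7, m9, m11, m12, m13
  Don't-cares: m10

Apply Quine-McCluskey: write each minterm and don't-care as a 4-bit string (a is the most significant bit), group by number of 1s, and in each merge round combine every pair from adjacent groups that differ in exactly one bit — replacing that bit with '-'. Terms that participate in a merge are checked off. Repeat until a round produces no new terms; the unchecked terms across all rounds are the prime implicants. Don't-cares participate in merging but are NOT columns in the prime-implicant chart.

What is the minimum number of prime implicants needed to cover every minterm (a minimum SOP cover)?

4

[col 0] 0000*, 0001*, 0011*, 0100*, 0101*, 0110*, 0111*, 1001*, 1010*, 1011*, 1100*, 1101*
[col 1] -001*, -011*, -100*, -101*, 0-00*, 0-01*, 0-11*, 00-1*, 000-*, 01-0*, 01-1*, 010-*, 011-*, 1-01*, 10-1*, 101-, 110-*
[col 2] --01, -0-1, -10-, 0--1, 0-0-, 01--
Prime implicants: --01, -0-1, -10-, 0--1, 0-0-, 01--, 101-
PI chart (minterm → PIs covering it):
  0 | 0-0-  (sole → essential)
  1 | --01,-0-1,0--1,0-0-
  3 | -0-1,0--1
  4 | -10-,0-0-,01--
  5 | --01,-10-,0--1,0-0-,01--
  6 | 01--  (sole → essential)
  7 | 0--1,01--
  9 | --01,-0-1
  11 | -0-1,101-
  12 | -10-  (sole → essential)
  13 | --01,-10-
Essential prime implicants: -10-, 0-0-, 01--
Petrick residual → -0-1
Minimum SOP uses 4 PIs: b'd + bc' + a'c' + a'b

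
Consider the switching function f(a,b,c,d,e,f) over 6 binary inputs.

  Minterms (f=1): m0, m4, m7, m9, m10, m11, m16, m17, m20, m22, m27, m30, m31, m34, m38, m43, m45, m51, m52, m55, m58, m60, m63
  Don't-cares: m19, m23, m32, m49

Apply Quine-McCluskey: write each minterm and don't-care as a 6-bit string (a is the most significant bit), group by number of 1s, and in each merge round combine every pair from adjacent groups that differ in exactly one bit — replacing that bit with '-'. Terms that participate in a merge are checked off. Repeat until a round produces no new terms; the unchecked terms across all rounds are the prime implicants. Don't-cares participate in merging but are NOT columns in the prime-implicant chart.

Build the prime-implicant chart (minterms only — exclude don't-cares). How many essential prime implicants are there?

11

Round 0: 000000✓ 000100✓ 000111✓ 001001✓ 001010✓ 001011✓ 010000✓ 010001✓ 010011✓ 010100✓ 010110✓ 010111✓ 011011✓ 011110✓ 011111✓ 100000✓ 100010✓ 100110✓ 101011✓ 101101 110001✓ 110011✓ 110100✓ 110111✓ 111010 111100✓ 111111✓
Round 1: -00000 -01011 -10001✓ -10011✓ -10100 -10111✓ -11111✓ 0-0000✓ 0-0100✓ 0-0111 0-1011 000-00✓ 0010-1 00101- 01-011✓ 01-110✓ 01-111✓ 010-00✓ 010-11✓ 0100-1✓ 01000- 0101-0 01011-✓ 011-11✓ 01111-✓ 100-10 1000-0 11-100 11-111✓ 110-11✓ 1100-1✓
Round 2: -1-111 -10-11 -100-1 0-0-00 01--11 01-11-
PIs = {-00000, -01011, -1-111, -10-11, -100-1, -10100, 0-0-00, 0-0111, 0-1011, 0010-1, 00101-, 01--11, 01-11-, 01000-, 0101-0, 100-10, 1000-0, 101101, 11-100, 111010}
Coverage chart:
  m0: -00000,0-0-00
  m4: 0-0-00 ←essential
  m7: 0-0111 ←essential
  m9: 0010-1 ←essential
  m10: 00101- ←essential
  m11: -01011,0-1011,0010-1,00101-
  m16: 0-0-00,01000-
  m17: -100-1,01000-
  m20: -10100,0-0-00,0101-0
  m22: 01-11-,0101-0
  m27: 0-1011,01--11
  m30: 01-11- ←essential
  m31: -1-111,01--11,01-11-
  m34: 100-10,1000-0
  m38: 100-10 ←essential
  m43: -01011 ←essential
  m45: 101101 ←essential
  m51: -10-11,-100-1
  m52: -10100,11-100
  m55: -1-111,-10-11
  m58: 111010 ←essential
  m60: 11-100 ←essential
  m63: -1-111 ←essential
Essential: -01011, -1-111, 0-0-00, 0-0111, 0010-1, 00101-, 01-11-, 100-10, 101101, 11-100, 111010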